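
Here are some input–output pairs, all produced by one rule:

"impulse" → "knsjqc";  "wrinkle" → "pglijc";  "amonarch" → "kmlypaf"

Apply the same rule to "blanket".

Looking at the pairs, the operation is to delete the first character, then shift every letter 2 places backward in the alphabet (wrapping around).
"blanket" → "lanket" → "jylicr".

jylicr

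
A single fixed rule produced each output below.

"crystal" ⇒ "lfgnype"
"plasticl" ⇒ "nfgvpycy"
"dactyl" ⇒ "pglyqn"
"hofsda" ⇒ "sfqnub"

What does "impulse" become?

The pattern: shift every letter 13 places forward in the alphabet (wrapping around) — i.e. ROT13, then move the first 2 characters to the end (rotate left by 2).
On "impulse": the first step gives "vzchyfr", and the second then gives "chyfrvz".

chyfrvz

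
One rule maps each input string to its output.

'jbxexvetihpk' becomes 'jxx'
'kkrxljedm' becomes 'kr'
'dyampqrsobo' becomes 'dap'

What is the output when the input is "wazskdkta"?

Rule — keep every other character starting from the first (positions 1st, 3rd, 5th, ...), then delete the last 3 characters.
"wazskdkta" → "wzkka" → "wz".

wz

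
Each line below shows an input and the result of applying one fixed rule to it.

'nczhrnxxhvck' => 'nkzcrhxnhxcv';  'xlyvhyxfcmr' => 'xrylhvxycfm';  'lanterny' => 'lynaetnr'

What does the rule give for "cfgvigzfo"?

Each output is the input with this applied: move the last character to the front, then swap each adjacent pair of characters (1↔2, 3↔4, ...).
Applying both steps to "cfgvigzfo": "ocfgvigzf", then "cogfivzgf".
(Check on "nczhrnxxhvck": → "knczhrnxxhvc" → "nkzcrhxnhxcv" ✓)

cogfivzgf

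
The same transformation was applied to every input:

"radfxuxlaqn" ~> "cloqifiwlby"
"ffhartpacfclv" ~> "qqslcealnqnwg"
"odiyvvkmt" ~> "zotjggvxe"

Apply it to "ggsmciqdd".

The rule is to shift every letter 11 places forward in the alphabet (wrapping around).
Doing the same to "ggsmciqdd": "rrdxntboo".

rrdxntboo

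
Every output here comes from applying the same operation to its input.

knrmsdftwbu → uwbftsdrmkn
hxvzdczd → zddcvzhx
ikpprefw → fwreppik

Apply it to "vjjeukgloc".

ocglukjevj

The pattern: swap each adjacent pair of characters (1↔2, 3↔4, ...), then reverse the string.
Applying that to "vjjeukgloc" gives "ocglukjevj".
(Check on "hxvzdczd": → "xhzvcddz" → "zddcvzhx" ✓)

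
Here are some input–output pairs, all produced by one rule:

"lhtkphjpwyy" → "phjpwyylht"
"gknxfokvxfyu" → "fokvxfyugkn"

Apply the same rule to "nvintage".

tagenvi

The transformation: move the first 3 characters to the end (rotate left by 3), then delete the first character.
Starting from "nvintage": after the first operation, "ntagenvi"; after the second, "tagenvi".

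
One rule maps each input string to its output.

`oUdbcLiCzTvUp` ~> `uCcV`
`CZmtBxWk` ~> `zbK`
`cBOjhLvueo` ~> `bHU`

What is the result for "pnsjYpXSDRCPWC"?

Rule — keep one character in every 3, starting at position 2 (positions 2nd, 5th, 8th, ...), then flip the case of every letter.
Working it through for "pnsjYpXSDRCPWC": intermediate "nYSCC", final "Nyscc".
(Check on "oUdbcLiCzTvUp": → "UcCv" → "uCcV" ✓)

Nyscc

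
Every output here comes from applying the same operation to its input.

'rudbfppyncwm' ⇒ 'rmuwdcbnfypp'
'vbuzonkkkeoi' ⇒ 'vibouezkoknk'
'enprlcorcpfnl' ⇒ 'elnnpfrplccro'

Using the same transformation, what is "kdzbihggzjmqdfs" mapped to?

The transformation: take characters alternately from the front and the back (1st, last, 2nd, 2nd-last, ...).
Applying that to "kdzbihggzjmqdfs" gives "ksdfzdbqimhjgzg".

ksdfzdbqimhjgzg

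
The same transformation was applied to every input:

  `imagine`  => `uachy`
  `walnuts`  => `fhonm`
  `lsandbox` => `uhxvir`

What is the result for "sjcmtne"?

The transformation: delete the first 2 characters, then shift every letter 6 places backward in the alphabet (wrapping around).
Applying both steps to "sjcmtne": "cmtne", then "wgnhy".

wgnhy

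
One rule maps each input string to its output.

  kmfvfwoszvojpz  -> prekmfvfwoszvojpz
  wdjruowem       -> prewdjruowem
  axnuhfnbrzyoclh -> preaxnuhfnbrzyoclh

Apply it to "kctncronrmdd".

prekctncronrmdd

Rule — prepend "pre".
On "kctncronrmdd" that produces "prekctncronrmdd".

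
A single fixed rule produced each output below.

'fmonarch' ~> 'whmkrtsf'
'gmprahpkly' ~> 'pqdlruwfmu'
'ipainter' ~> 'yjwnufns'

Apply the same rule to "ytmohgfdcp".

The pattern: move the last 3 characters to the front (rotate right by 3), then shift every letter 5 places forward in the alphabet (wrapping around).
On "ytmohgfdcp" that produces "ihudyrtmlk".
(Check on "ipainter": → "teripain" → "yjwnufns" ✓)

ihudyrtmlk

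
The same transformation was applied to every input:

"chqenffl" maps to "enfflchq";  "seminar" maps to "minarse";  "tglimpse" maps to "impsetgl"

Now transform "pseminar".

minarpse

In each case the input is transformed by: move the last 2 characters to the front (rotate right by 2), then move the last 3 characters to the front (rotate right by 3).
Applying both steps to "pseminar": "arpsemin", then "minarpse".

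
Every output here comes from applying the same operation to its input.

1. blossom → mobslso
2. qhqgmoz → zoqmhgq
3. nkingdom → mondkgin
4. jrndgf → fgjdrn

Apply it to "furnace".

ecfaunr

The transformation: move the last character to the front, then take characters alternately from the front and the back (1st, last, 2nd, 2nd-last, ...).
For "furnace", step one produces "efurnac"; step two turns that into "ecfaunr".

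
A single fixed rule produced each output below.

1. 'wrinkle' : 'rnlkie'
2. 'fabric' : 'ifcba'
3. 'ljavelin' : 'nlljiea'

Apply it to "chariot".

roihca

Each output is the input with this applied: sort the characters into reverse alphabetical order, then delete the first character.
For "chariot", step one produces "troihca"; step two turns that into "roihca".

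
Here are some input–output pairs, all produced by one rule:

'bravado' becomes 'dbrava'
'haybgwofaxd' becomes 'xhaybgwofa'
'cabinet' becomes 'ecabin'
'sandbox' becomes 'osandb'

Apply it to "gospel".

What's happening: delete the last character, then move the last character to the front.
For "gospel", step one produces "gospe"; step two turns that into "egosp".

egosp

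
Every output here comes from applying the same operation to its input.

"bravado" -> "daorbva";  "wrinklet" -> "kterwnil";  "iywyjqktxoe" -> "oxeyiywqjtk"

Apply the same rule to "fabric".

Each output is the input with this applied: swap each adjacent pair of characters (1↔2, 3↔4, ...), then move the last 3 characters to the front (rotate right by 3).
Starting from "fabric": after the first operation, "afrbci"; after the second, "bciafr".
(Check on "wrinklet": → "rwnilkte" → "kterwnil" ✓)

bciafr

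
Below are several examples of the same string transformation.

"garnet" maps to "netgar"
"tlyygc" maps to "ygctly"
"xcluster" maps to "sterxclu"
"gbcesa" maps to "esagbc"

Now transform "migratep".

What's happening: swap the front and back halves of the string.
Applying that to "migratep" gives "atepmigr".

atepmigr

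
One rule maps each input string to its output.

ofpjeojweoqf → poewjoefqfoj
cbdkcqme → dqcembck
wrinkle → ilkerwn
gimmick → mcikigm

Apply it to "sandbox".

The transformation: swap each adjacent pair of characters (1↔2, 3↔4, ...), then move the first 3 characters to the end (rotate left by 3).
Applying both steps to "sandbox": "asdnobx", then "nobxasd".

nobxasd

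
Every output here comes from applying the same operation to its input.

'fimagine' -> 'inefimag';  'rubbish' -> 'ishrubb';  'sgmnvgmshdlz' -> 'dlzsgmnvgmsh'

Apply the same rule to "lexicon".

conlexi

The pattern: move the last 3 characters to the front (rotate right by 3).
Doing the same to "lexicon": "conlexi".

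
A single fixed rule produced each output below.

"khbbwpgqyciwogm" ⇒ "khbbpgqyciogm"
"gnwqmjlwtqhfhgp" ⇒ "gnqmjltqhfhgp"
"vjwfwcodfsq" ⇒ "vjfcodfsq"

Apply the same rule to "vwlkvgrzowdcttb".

vlkvgrzodcttb

Looking at the pairs, the operation is to remove every "w".
On "vwlkvgrzowdcttb" that produces "vlkvgrzodcttb".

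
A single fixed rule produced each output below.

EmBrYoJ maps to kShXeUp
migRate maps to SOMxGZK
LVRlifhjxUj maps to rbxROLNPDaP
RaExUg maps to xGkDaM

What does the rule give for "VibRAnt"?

bOHxgTZ

The transformation: shift every letter 6 places forward in the alphabet (wrapping around), then flip the case of every letter.
"VibRAnt" → "bOHxgTZ".
(Check on "LVRlifhjxUj": → "RBXrolnpdAp" → "rbxROLNPDaP" ✓)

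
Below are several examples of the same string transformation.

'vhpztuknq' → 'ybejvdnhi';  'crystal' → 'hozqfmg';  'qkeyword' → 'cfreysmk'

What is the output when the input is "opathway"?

The rule is to move the last 3 characters to the front (rotate right by 3), then shift every letter 12 places backward in the alphabet (wrapping around).
Applying that to "opathway" gives "komcdohv".

komcdohv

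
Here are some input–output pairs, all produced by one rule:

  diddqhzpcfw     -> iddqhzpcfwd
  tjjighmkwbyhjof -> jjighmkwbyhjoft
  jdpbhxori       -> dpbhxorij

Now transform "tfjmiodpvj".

Rule — move the first character to the end.
Doing the same to "tfjmiodpvj": "fjmiodpvjt".

fjmiodpvjt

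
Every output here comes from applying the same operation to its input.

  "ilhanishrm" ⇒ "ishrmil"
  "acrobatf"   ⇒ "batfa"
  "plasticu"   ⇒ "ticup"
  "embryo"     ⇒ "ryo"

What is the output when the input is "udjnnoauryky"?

Each output is the input with this applied: swap the front and back halves of the string, then delete the last 3 characters.
Working it through for "udjnnoauryky": intermediate "aurykyudjnno", final "aurykyudj".

aurykyudj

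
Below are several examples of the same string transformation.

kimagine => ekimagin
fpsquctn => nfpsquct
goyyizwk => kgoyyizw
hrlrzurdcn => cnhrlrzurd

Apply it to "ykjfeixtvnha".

The transformation: swap the front and back halves of the string, then move the first 3 characters to the end (rotate left by 3).
For "ykjfeixtvnha", step one produces "xtvnhaykjfei"; step two turns that into "nhaykjfeixtv".

nhaykjfeixtv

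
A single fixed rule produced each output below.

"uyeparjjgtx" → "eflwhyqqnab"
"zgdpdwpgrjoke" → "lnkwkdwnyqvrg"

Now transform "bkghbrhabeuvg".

Each output is the input with this applied: shift every letter 7 places forward in the alphabet (wrapping around), then swap the first and last characters.
For "bkghbrhabeuvg", step one produces "irnoiyohilbcn"; step two turns that into "nrnoiyohilbci".
(Check on "zgdpdwpgrjoke": → "gnkwkdwnyqvrl" → "lnkwkdwnyqvrg" ✓)

nrnoiyohilbci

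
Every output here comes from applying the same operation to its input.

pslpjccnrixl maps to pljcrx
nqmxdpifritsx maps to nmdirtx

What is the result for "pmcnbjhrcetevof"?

Rule — keep every other character starting from the first (positions 1st, 3rd, 5th, ...).
"pmcnbjhrcetevof" → "pcbhctvf".

pcbhctvf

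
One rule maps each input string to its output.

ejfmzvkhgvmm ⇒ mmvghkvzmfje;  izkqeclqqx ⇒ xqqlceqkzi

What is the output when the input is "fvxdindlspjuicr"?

In each case the input is transformed by: reverse the string.
"fvxdindlspjuicr" → "rciujpsldnidxvf".

rciujpsldnidxvf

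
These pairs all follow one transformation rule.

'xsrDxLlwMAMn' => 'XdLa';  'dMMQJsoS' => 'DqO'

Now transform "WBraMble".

wAL

What's happening: keep one character in every 3, starting at position 1 (positions 1st, 4th, 7th, ...), then flip the case of every letter.
Starting from "WBraMble": after the first operation, "Wal"; after the second, "wAL".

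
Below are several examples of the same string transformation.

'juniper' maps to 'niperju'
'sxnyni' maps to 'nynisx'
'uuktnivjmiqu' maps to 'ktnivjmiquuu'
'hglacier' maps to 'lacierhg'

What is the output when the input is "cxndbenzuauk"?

ndbenzuaukcx

What's happening: move the first 2 characters to the end (rotate left by 2).
Applying that to "cxndbenzuauk" gives "ndbenzuaukcx".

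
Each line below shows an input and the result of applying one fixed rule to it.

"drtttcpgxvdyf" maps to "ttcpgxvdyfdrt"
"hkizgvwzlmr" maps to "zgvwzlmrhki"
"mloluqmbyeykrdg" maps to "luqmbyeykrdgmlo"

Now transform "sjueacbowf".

The transformation: move the first 3 characters to the end (rotate left by 3).
So "sjueacbowf" becomes "eacbowfsju".

eacbowfsju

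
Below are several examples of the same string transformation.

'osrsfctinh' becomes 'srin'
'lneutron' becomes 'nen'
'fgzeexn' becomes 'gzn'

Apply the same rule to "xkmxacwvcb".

kmvc

Rule — swap each adjacent pair of characters (1↔2, 3↔4, ...), then keep one character in every 3, starting at position 1 (positions 1st, 4th, 7th, ...).
Applying both steps to "xkmxacwvcb": "kxxmcavwbc", then "kmvc".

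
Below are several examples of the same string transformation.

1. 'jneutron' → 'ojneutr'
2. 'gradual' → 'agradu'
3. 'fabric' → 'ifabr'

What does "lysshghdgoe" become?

olysshghdg

Each output is the input with this applied: delete the last character, then move the last character to the front.
Applying both steps to "lysshghdgoe": "lysshghdgo", then "olysshghdg".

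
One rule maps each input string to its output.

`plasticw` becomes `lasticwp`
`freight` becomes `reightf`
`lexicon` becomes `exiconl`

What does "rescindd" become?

In each case the input is transformed by: move the first character to the end.
For "rescindd" the result is "escinddr".

escinddr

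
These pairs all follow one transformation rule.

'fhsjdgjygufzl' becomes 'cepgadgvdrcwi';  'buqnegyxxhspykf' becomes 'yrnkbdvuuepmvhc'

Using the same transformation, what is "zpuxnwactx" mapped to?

The pattern: shift every letter 3 places backward in the alphabet (wrapping around).
Doing the same to "zpuxnwactx": "wmruktxzqu".

wmruktxzqu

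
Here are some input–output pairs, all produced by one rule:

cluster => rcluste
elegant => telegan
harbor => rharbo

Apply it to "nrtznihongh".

hnrtznihong

The pattern: move the last character to the front.
Doing the same to "nrtznihongh": "hnrtznihong".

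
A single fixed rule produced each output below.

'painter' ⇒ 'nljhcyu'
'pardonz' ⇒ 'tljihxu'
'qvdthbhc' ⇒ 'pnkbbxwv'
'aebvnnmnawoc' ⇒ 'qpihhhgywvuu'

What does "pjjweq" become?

In each case the input is transformed by: sort the characters into reverse alphabetical order, then shift every letter 6 places backward in the alphabet (wrapping around).
For "pjjweq", step one produces "wqpjje"; step two turns that into "qkjddy".

qkjddy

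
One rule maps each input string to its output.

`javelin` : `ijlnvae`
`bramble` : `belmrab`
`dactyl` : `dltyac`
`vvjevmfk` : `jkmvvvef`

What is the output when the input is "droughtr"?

Rule — sort the characters into alphabetical order, then move the first 2 characters to the end (rotate left by 2).
For "droughtr" the result is "horrtudg".
(Check on "dactyl": → "acdlty" → "dltyac" ✓)

horrtudg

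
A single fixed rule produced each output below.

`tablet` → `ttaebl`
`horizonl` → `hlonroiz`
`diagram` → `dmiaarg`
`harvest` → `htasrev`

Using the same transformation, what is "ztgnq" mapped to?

Each output is the input with this applied: take characters alternately from the front and the back (1st, last, 2nd, 2nd-last, ...).
"ztgnq" → "zqtng".

zqtng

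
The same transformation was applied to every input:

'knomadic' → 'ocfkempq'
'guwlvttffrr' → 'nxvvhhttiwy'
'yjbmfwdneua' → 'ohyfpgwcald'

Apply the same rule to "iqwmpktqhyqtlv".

Looking at the pairs, the operation is to move the first 3 characters to the end (rotate left by 3), then shift every letter 2 places forward in the alphabet (wrapping around).
Applying both steps to "iqwmpktqhyqtlv": "mpktqhyqtlviqw", then "ormvsjasvnxksy".

ormvsjasvnxksy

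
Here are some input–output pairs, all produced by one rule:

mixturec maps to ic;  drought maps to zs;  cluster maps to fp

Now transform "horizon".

The transformation: keep one character in every 3, starting at position 3 (positions 3rd, 6th, 9th, ...), then shift every letter 11 places forward in the alphabet (wrapping around).
Applying that to "horizon" gives "cz".

cz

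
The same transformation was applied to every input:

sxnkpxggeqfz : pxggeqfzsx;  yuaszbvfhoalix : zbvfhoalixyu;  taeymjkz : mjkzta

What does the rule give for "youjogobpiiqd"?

What's happening: move the first 2 characters to the end (rotate left by 2), then delete the first 2 characters.
Applying both steps to "youjogobpiiqd": "ujogobpiiqdyo", then "ogobpiiqdyo".

ogobpiiqdyo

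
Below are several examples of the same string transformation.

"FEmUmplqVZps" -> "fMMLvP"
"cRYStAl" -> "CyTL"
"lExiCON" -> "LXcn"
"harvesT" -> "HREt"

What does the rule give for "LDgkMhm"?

The pattern: keep every other character starting from the first (positions 1st, 3rd, 5th, ...), then flip the case of every letter.
On "LDgkMhm": the first step gives "LgMm", and the second then gives "lGmM".

lGmM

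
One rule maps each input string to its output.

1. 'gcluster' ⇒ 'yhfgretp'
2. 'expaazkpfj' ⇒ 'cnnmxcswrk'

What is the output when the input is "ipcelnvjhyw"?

The transformation: shift every letter 13 places forward in the alphabet (wrapping around) — i.e. ROT13, then move the first 2 characters to the end (rotate left by 2).
On "ipcelnvjhyw": the first step gives "vcpryaiwulj", and the second then gives "pryaiwuljvc".

pryaiwuljvc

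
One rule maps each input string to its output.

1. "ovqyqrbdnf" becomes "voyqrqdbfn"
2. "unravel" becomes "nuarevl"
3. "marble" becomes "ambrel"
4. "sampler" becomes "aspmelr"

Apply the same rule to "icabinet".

cibanite

The pattern: swap each adjacent pair of characters (1↔2, 3↔4, ...).
On "icabinet" that produces "cibanite".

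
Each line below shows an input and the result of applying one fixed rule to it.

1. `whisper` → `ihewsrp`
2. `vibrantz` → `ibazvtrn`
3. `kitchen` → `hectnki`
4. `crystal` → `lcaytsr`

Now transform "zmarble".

In each case the input is transformed by: sort the characters into reverse alphabetical order, then move the last 3 characters to the front (rotate right by 3).
Working it through for "zmarble": intermediate "zrmleba", final "ebazrml".

ebazrml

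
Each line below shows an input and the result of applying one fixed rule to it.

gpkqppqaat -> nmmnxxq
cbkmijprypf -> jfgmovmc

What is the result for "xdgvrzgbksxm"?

Rule — delete the first 3 characters, then shift every letter 3 places backward in the alphabet (wrapping around).
On "xdgvrzgbksxm" that produces "sowdyhpuj".

sowdyhpuj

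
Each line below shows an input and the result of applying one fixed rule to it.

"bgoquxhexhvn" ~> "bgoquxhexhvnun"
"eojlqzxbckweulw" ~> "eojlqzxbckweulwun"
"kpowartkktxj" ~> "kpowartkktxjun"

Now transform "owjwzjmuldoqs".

The transformation: append "un".
Doing the same to "owjwzjmuldoqs": "owjwzjmuldoqsun".

owjwzjmuldoqsun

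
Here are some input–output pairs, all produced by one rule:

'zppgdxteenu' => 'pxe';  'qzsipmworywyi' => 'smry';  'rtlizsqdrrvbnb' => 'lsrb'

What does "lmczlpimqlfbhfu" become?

cpqbu

The pattern: keep one character in every 3, starting at position 3 (positions 3rd, 6th, 9th, ...).
So "lmczlpimqlfbhfu" becomes "cpqbu".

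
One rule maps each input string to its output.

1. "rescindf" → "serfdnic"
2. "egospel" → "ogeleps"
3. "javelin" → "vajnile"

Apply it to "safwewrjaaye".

The pattern: reverse the string, then move the last 3 characters to the front (rotate right by 3).
For "safwewrjaaye", step one produces "eyaajrwewfas"; step two turns that into "faseyaajrwew".
(Check on "rescindf": → "fdnicser" → "serfdnic" ✓)

faseyaajrwew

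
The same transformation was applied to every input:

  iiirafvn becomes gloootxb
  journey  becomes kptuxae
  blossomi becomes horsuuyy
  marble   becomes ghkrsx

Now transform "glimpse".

The transformation: sort the characters into alphabetical order, then shift every letter 6 places forward in the alphabet (wrapping around).
Starting from "glimpse": after the first operation, "egilmps"; after the second, "kmorsvy".

kmorsvy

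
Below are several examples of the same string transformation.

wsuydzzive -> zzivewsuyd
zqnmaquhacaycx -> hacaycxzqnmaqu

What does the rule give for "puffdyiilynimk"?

ilynimkpuffdyi

Each output is the input with this applied: swap the front and back halves of the string.
"puffdyiilynimk" → "ilynimkpuffdyi".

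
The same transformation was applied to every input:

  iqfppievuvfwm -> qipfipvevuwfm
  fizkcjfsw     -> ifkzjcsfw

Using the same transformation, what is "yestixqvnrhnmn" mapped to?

eytsxivqrnnhnm

The transformation: swap each adjacent pair of characters (1↔2, 3↔4, ...).
On "yestixqvnrhnmn" that produces "eytsxivqrnnhnm".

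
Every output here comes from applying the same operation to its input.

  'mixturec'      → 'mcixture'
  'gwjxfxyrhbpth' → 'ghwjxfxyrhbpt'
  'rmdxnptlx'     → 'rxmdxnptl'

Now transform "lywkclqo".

loywkclq

The pattern: swap the first and last characters, then move the last character to the front.
So "lywkclqo" becomes "loywkclq".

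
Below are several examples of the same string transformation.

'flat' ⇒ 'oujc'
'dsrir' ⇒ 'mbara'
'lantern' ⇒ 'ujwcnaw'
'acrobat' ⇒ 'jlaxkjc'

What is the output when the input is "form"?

The pattern: shift every letter 9 places forward in the alphabet (wrapping around).
Doing the same to "form": "oxav".

oxav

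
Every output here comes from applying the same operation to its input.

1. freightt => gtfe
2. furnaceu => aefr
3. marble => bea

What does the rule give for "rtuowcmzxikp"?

mxkruw

The transformation: swap the front and back halves of the string, then keep every other character starting from the first (positions 1st, 3rd, 5th, ...).
Working it through for "rtuowcmzxikp": intermediate "mzxikprtuowc", final "mxkruw".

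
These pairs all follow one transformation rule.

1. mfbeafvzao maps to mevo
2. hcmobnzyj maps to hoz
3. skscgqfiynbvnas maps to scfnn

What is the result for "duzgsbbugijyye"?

dgbiy

Looking at the pairs, the operation is to keep one character in every 3, starting at position 1 (positions 1st, 4th, 7th, ...).
Doing the same to "duzgsbbugijyye": "dgbiy".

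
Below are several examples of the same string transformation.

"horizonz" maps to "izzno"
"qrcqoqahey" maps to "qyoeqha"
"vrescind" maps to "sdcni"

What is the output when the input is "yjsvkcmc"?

What's happening: delete the first 3 characters, then take characters alternately from the front and the back (1st, last, 2nd, 2nd-last, ...).
On "yjsvkcmc": the first step gives "vkcmc", and the second then gives "vckmc".

vckmc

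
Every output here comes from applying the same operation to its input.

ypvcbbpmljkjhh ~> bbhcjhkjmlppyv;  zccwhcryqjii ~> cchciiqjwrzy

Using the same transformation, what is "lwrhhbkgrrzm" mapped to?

gbhhlkrmrrzw

Rule — sort the characters into alphabetical order, then swap each adjacent pair of characters (1↔2, 3↔4, ...).
Starting from "lwrhhbkgrrzm": after the first operation, "bghhklmrrrwz"; after the second, "gbhhlkrmrrzw".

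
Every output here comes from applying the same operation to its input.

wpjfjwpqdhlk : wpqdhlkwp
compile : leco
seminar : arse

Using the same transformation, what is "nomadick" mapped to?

The pattern: move the first 2 characters to the end (rotate left by 2), then delete the first 3 characters.
"nomadick" → "madickno" → "ickno".
(Check on "seminar": → "minarse" → "arse" ✓)

ickno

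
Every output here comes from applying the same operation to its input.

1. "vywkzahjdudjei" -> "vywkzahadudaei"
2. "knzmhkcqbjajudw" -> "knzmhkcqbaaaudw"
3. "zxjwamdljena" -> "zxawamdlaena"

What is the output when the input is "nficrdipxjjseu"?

nficrdipxaaseu

What's happening: replace every "j" with "a".
On "nficrdipxjjseu" that produces "nficrdipxaaseu".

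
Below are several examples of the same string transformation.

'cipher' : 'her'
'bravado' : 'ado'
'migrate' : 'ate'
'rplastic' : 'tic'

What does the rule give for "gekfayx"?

In each case the input is transformed by: keep only the last 3 characters.
So "gekfayx" becomes "ayx".

ayx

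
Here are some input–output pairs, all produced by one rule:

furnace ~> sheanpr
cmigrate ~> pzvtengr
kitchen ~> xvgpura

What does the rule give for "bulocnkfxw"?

ohybpaxskj

Each output is the input with this applied: shift every letter 13 places forward in the alphabet (wrapping around) — i.e. ROT13.
Applying that to "bulocnkfxw" gives "ohybpaxskj".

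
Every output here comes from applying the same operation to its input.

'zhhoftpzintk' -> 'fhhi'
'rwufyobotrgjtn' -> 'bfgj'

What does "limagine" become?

aegi

Each output is the input with this applied: sort the characters into alphabetical order, then keep only the first 4 characters.
Applying that to "limagine" gives "aegi".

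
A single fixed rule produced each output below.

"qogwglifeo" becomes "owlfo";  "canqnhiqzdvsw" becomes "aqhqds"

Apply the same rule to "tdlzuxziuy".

Rule — keep every other character starting from the second (positions 2nd, 4th, 6th, ...).
Applying that to "tdlzuxziuy" gives "dzxiy".

dzxiy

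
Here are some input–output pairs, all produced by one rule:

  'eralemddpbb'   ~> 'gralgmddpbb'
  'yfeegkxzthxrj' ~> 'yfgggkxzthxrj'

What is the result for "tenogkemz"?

tgnogkgmz

The transformation: replace every "e" with "g".
Applying that to "tenogkemz" gives "tgnogkgmz".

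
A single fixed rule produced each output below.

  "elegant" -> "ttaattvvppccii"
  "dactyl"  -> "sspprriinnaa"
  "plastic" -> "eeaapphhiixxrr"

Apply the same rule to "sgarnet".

hhvvppggccttii

Each output is the input with this applied: shift every letter 11 places backward in the alphabet (wrapping around), then double every character.
For "sgarnet", step one produces "hvpgcti"; step two turns that into "hhvvppggccttii".
(Check on "elegant": → "tatvpci" → "ttaattvvppccii" ✓)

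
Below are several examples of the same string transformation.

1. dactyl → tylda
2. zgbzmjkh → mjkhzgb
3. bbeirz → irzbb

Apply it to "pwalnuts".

nutspwa

Looking at the pairs, the operation is to swap the front and back halves of the string, then delete the last character.
On "pwalnuts" that produces "nutspwa".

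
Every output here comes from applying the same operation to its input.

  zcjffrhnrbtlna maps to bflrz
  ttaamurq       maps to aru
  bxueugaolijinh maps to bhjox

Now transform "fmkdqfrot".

The transformation: sort the characters into alphabetical order, then keep one character in every 3, starting at position 2 (positions 2nd, 5th, 8th, ...).
Starting from "fmkdqfrot": after the first operation, "dffkmoqrt"; after the second, "fmr".

fmr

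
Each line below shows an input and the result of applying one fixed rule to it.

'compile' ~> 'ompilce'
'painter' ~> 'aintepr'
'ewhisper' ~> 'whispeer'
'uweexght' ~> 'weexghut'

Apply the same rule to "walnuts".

The pattern: swap the first and last characters, then move the first character to the end.
For "walnuts", step one produces "salnutw"; step two turns that into "alnutws".
(Check on "compile": → "eompilc" → "ompilce" ✓)

alnutws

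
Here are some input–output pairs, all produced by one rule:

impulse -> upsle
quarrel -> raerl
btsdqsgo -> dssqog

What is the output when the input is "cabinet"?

ibent

What's happening: swap each adjacent pair of characters (1↔2, 3↔4, ...), then delete the first 2 characters.
Applying both steps to "cabinet": "acibent", then "ibent".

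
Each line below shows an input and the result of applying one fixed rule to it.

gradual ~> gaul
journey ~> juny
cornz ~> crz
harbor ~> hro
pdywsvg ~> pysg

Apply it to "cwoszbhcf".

cozhf

The pattern: keep every other character starting from the first (positions 1st, 3rd, 5th, ...).
"cwoszbhcf" → "cozhf".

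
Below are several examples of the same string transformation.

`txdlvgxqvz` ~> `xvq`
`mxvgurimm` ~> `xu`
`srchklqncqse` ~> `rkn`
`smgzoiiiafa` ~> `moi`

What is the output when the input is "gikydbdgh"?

The transformation: delete the last 2 characters, then keep one character in every 3, starting at position 2 (positions 2nd, 5th, 8th, ...).
On "gikydbdgh": the first step gives "gikydbd", and the second then gives "id".

id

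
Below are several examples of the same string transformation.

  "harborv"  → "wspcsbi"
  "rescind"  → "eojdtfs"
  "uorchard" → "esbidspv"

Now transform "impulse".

ftmvqnj

Each output is the input with this applied: reverse the string, then shift every letter 1 place forward in the alphabet (wrapping around).
"impulse" → "eslupmi" → "ftmvqnj".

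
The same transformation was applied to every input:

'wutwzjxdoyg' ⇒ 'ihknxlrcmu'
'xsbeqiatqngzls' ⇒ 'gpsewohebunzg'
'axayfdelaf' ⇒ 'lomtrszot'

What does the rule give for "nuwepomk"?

iksdcay

What's happening: shift every letter 12 places backward in the alphabet (wrapping around), then delete the first character.
"nuwepomk" → "biksdcay" → "iksdcay".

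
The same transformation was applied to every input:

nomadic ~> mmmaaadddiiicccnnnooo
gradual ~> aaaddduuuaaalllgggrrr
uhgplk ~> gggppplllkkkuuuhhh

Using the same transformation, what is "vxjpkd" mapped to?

Each output is the input with this applied: move the first 2 characters to the end (rotate left by 2), then repeat every character 3 times.
"vxjpkd" → "jpkdvx" → "jjjpppkkkdddvvvxxx".

jjjpppkkkdddvvvxxx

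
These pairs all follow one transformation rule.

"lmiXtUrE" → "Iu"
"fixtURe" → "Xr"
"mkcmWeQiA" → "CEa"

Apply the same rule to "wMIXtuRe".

Rule — keep one character in every 3, starting at position 3 (positions 3rd, 6th, 9th, ...), then flip the case of every letter.
Applying both steps to "wMIXtuRe": "Iu", then "iU".
(Check on "mkcmWeQiA": → "ceA" → "CEa" ✓)

iU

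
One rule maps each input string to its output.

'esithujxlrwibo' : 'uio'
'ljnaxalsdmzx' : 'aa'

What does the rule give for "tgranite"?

aie

The rule is to keep every other character starting from the second (positions 2nd, 4th, 6th, ...), then keep only the vowels.
"tgranite" → "gaie" → "aie".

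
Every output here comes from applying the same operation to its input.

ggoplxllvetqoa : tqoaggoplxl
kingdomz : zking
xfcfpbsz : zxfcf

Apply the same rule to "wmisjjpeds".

Looking at the pairs, the operation is to swap the front and back halves of the string, then delete the first 3 characters.
Applying both steps to "wmisjjpeds": "jpedswmisj", then "dswmisj".

dswmisj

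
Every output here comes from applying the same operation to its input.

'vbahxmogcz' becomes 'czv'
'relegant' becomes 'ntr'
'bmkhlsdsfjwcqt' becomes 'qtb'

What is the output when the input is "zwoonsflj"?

ljz

The transformation: move the last 2 characters to the front (rotate right by 2), then keep only the first 3 characters.
So "zwoonsflj" becomes "ljz".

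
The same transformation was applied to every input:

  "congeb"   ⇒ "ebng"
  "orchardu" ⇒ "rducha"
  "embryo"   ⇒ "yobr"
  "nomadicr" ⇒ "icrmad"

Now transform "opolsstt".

sttols

In each case the input is transformed by: delete the first 2 characters, then swap the front and back halves of the string.
On "opolsstt": the first step gives "olsstt", and the second then gives "sttols".
(Check on "nomadicr": → "madicr" → "icrmad" ✓)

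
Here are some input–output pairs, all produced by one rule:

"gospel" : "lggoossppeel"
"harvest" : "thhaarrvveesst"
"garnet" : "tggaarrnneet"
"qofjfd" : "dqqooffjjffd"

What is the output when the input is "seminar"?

Each output is the input with this applied: double every character, then move the last character to the front.
For "seminar", step one produces "sseemmiinnaarr"; step two turns that into "rsseemmiinnaar".
(Check on "garnet": → "ggaarrnneett" → "tggaarrnneet" ✓)

rsseemmiinnaar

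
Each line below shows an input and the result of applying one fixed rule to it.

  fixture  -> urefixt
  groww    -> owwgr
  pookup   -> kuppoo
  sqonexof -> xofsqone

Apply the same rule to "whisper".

The transformation: move the last 3 characters to the front (rotate right by 3).
For "whisper" the result is "perwhis".

perwhis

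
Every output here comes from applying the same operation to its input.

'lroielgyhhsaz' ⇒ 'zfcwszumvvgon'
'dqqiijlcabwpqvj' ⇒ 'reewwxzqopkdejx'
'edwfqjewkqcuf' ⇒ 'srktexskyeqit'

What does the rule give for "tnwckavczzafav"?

hbkqyojqnnotoj

Rule — shift every letter 12 places backward in the alphabet (wrapping around).
"tnwckavczzafav" → "hbkqyojqnnotoj".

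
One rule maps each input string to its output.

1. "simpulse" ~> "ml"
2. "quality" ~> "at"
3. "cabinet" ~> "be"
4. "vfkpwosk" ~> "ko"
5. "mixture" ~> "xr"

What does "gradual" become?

aa

Each output is the input with this applied: keep one character in every 3, starting at position 3 (positions 3rd, 6th, 9th, ...).
"gradual" → "aa".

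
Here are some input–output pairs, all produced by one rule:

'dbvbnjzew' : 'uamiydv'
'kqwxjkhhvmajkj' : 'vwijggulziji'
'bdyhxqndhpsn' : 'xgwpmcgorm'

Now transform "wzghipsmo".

fghorln

What's happening: delete the first 2 characters, then shift every letter 1 place backward in the alphabet (wrapping around).
"wzghipsmo" → "fghorln".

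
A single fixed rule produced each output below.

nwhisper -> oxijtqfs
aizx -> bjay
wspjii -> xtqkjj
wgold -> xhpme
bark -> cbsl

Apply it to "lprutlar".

mqsvumbs

What's happening: shift every letter 1 place forward in the alphabet (wrapping around).
Applying that to "lprutlar" gives "mqsvumbs".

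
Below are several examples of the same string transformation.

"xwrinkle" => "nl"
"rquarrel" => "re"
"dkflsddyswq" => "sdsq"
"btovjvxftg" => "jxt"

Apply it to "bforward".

The pattern: delete the first 3 characters, then keep every other character starting from the second (positions 2nd, 4th, 6th, ...).
On "bforward": the first step gives "rward", and the second then gives "wr".
(Check on "dkflsddyswq": → "lsddyswq" → "sdsq" ✓)

wr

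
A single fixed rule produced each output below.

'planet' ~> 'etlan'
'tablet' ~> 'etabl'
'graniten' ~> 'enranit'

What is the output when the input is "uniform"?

rmnifo

What's happening: delete the first character, then move the last 2 characters to the front (rotate right by 2).
Doing the same to "uniform": "rmnifo".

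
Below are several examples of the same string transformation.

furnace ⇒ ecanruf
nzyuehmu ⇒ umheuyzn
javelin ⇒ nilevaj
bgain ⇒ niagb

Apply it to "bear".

raeb

The transformation: reverse the string.
For "bear" the result is "raeb".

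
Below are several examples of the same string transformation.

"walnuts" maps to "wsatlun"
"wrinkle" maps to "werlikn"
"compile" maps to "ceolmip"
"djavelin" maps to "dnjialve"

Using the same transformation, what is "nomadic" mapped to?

ncoimda

What's happening: take characters alternately from the front and the back (1st, last, 2nd, 2nd-last, ...).
For "nomadic" the result is "ncoimda".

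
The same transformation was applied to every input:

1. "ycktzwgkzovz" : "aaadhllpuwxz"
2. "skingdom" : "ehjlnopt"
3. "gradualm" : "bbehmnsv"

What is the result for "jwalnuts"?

bkmotuvx

In each case the input is transformed by: shift every letter 1 place forward in the alphabet (wrapping around), then sort the characters into alphabetical order.
"jwalnuts" → "kxbmovut" → "bkmotuvx".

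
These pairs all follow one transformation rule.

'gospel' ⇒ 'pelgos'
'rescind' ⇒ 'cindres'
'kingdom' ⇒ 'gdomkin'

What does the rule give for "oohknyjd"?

The rule is to move the first 3 characters to the end (rotate left by 3).
Doing the same to "oohknyjd": "knyjdooh".

knyjdooh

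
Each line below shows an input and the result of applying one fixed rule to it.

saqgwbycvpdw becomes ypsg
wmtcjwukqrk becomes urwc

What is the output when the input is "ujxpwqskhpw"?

Rule — keep one character in every 3, starting at position 1 (positions 1st, 4th, 7th, ...), then move the last 2 characters to the front (rotate right by 2).
Starting from "ujxpwqskhpw": after the first operation, "upsp"; after the second, "spup".

spup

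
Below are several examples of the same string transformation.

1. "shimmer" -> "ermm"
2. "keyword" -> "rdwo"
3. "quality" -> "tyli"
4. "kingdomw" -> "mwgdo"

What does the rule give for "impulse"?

Rule — delete the first 3 characters, then move the last 2 characters to the front (rotate right by 2).
Working it through for "impulse": intermediate "ulse", final "seul".

seul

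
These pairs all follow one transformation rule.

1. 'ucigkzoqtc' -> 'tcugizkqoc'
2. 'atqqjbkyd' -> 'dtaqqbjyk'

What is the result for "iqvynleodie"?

Each output is the input with this applied: swap each adjacent pair of characters (1↔2, 3↔4, ...), then move the last character to the front.
Working it through for "iqvynleodie": intermediate "qiyvlnoeide", final "eqiyvlnoeid".

eqiyvlnoeid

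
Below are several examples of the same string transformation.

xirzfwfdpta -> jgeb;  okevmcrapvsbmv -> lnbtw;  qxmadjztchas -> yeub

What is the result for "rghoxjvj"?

hyk

The transformation: keep one character in every 3, starting at position 2 (positions 2nd, 5th, 8th, ...), then shift every letter 1 place forward in the alphabet (wrapping around).
Starting from "rghoxjvj": after the first operation, "gxj"; after the second, "hyk".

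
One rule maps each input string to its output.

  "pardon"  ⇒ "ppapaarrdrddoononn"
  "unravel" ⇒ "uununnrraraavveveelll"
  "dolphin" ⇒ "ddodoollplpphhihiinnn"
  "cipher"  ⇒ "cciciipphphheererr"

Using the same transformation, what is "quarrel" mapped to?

qququuaararrrrereelll

In each case the input is transformed by: repeat every character 3 times, then swap each adjacent pair of characters (1↔2, 3↔4, ...).
So "quarrel" becomes "qququuaararrrrereelll".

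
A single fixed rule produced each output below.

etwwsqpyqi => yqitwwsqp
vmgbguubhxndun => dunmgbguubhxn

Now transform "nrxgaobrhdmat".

matrxgaobrhd

Looking at the pairs, the operation is to delete the first character, then move the last 3 characters to the front (rotate right by 3).
On "nrxgaobrhdmat": the first step gives "rxgaobrhdmat", and the second then gives "matrxgaobrhd".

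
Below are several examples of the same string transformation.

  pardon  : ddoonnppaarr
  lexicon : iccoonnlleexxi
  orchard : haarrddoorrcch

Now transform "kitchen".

The rule is to double every character, then swap the front and back halves of the string.
On "kitchen" that produces "chheennkkiittc".

chheennkkiittc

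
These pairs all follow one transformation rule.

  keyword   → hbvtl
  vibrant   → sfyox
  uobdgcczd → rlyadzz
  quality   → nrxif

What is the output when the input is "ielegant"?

fbibdx

Each output is the input with this applied: shift every letter 3 places backward in the alphabet (wrapping around), then delete the last 2 characters.
Applying both steps to "ielegant": "fbibdxkq", then "fbibdx".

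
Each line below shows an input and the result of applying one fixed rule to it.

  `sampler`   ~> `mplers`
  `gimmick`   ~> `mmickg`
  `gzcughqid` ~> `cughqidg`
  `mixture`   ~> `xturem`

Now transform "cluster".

usterc

The rule is to move the first character to the end, then delete the first character.
Applying both steps to "cluster": "lusterc", then "usterc".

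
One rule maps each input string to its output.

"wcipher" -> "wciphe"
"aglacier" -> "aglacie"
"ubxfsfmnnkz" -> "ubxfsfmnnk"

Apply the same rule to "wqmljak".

wqmlja

Rule — delete the last character.
So "wqmljak" becomes "wqmlja".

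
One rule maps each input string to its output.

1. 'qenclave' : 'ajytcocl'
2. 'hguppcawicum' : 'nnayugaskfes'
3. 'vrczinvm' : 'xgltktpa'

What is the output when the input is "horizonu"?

Rule — shift every letter 2 places backward in the alphabet (wrapping around), then move the first 3 characters to the end (rotate left by 3).
Working it through for "horizonu": intermediate "fmpgxmls", final "gxmlsfmp".

gxmlsfmp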